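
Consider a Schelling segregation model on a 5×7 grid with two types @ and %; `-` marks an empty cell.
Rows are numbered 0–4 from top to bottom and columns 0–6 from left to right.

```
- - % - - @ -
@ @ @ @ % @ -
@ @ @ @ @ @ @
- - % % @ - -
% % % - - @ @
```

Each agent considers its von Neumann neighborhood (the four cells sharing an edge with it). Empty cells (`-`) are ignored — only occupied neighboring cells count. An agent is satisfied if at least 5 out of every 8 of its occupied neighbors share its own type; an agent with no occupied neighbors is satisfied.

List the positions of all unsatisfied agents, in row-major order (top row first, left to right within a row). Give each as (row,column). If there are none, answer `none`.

(0,2), (1,4), (3,3), (3,4)

(0,2)% 0/1 not
(0,5)@ 1/1 satisfied
(1,0)@ 2/2 satisfied
(1,1)@ 3/3 satisfied
(1,2)@ 3/4 satisfied
(1,3)@ 2/3 satisfied
(1,4)% 0/3 not
(1,5)@ 2/3 satisfied
(2,0)@ 2/2 satisfied
(2,1)@ 3/3 satisfied
(2,2)@ 3/4 satisfied
(2,3)@ 3/4 satisfied
(2,4)@ 3/4 satisfied
(2,5)@ 3/3 satisfied
(2,6)@ 1/1 satisfied
(3,2)% 2/3 satisfied
(3,3)% 1/3 not
(3,4)@ 1/2 not
(4,0)% 1/1 satisfied
(4,1)% 2/2 satisfied
(4,2)% 2/2 satisfied
(4,5)@ 1/1 satisfied
(4,6)@ 1/1 satisfied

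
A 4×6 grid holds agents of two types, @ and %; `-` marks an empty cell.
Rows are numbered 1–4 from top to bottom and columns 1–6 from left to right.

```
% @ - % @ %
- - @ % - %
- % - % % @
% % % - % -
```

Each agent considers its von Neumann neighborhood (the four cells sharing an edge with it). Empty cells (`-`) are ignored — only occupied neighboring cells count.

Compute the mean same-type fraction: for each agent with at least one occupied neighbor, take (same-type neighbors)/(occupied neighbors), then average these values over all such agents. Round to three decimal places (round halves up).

0.552

Row 1: (1,1)% 0/1 · (1,2)@ 0/1 · (1,4)% 1/2 · (1,5)@ 0/2 · (1,6)% 1/2
Row 2: (2,3)@ 0/1 · (2,4)% 2/3 · (2,6)% 1/2
Row 3: (3,2)% 1/1 · (3,4)% 2/2 · (3,5)% 2/3 · (3,6)@ 0/2
Row 4: (4,1)% 1/1 · (4,2)% 3/3 · (4,3)% 1/1 · (4,5)% 1/1
Sum over 16 agents: 0/1 + 0/1 + 1/2 + 0/2 + 1/2 + 0/1 + 2/3 + 1/2 + 1/1 + 2/2 + 2/3 + 0/2 + 1/1 + 3/3 + 1/1 + 1/1 = 53/6; mean = 53/6 ÷ 16 = 53/96 = 0.552083… → 0.552.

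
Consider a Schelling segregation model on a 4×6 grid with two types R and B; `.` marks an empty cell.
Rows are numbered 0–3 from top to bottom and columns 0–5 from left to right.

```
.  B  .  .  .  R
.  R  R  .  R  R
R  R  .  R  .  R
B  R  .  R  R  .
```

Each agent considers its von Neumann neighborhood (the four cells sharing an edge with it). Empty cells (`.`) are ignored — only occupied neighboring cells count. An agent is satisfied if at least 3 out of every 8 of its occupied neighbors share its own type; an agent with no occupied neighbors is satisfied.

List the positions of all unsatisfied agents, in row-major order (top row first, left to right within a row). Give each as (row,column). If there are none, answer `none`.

(0,1), (3,0)

Row 0: (0,1)B 0/1 unhappy · (0,5)R 1/1 ok
Row 1: (1,1)R 2/3 ok · (1,2)R 1/1 ok · (1,4)R 1/1 ok · (1,5)R 3/3 ok
Row 2: (2,0)R 1/2 ok · (2,1)R 3/3 ok · (2,3)R 1/1 ok · (2,5)R 1/1 ok
Row 3: (3,0)B 0/2 unhappy · (3,1)R 1/2 ok · (3,3)R 2/2 ok · (3,4)R 1/1 ok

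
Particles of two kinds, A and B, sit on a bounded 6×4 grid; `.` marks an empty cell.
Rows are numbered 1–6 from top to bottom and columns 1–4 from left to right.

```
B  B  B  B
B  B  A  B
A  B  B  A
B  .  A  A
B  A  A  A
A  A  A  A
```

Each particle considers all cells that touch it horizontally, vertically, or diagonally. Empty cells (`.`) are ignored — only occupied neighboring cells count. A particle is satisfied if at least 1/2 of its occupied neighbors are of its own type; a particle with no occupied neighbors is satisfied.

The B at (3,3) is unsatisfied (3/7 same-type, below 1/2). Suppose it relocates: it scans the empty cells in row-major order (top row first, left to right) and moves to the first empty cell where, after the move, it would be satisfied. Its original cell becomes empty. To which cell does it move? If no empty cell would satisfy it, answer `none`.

none

Vacating (3,3). Empty cells in order:
  (4,2): 3/7 same-type → still unsatisfied.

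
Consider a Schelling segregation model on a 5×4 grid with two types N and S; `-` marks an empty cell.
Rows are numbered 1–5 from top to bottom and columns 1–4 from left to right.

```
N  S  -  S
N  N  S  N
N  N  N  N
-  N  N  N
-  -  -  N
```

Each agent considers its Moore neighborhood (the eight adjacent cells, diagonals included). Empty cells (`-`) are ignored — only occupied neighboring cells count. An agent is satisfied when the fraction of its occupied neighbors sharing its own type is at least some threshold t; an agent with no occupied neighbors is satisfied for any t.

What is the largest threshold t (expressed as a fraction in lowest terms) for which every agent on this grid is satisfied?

Row 1: (1,1)N 2/3 · (1,2)S 1/4 · (1,4)S 1/2
Row 2: (2,1)N 4/5 · (2,2)N 5/7 · (2,3)S 2/7 · (2,4)N 2/4
Row 3: (3,1)N 4/4 · (3,2)N 6/7 · (3,3)N 7/8 · (3,4)N 4/5
Row 4: (4,2)N 4/4 · (4,3)N 6/6 · (4,4)N 4/4
Row 5: (5,4)N 2/2
The smallest same-type fraction is 1/4 at (1,2), which reduces to 1/4. Any threshold above that leaves this agent unsatisfied.

1/4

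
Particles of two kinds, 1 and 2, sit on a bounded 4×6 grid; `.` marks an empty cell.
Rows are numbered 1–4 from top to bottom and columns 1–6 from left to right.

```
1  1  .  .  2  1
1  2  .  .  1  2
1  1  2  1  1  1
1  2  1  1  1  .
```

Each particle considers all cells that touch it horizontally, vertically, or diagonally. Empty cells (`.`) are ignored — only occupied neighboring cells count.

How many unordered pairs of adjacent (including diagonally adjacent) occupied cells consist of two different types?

Scan each occupied cell's neighbors to the right and below (and the two forward diagonals) so each pair is counted once.
From row 1: 5 unlike of 10 pairs (running 5/10).
From row 2: 6 unlike of 12 pairs (running 11/22).
From row 3: 6 unlike of 19 pairs (running 17/41).
From row 4: 2 unlike of 4 pairs (running 19/45).
Total adjacent occupied pairs: 45; unlike-type pairs: 19.

19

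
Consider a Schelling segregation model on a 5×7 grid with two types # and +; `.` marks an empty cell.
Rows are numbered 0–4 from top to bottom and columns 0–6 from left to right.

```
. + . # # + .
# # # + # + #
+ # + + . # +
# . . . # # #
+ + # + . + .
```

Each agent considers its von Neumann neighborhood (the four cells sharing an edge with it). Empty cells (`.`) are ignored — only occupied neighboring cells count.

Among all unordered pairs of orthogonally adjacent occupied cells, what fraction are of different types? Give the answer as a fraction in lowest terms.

Scan each occupied cell's neighbors to the right and below so each pair is counted once.
Row 0: +(0,1)–#(1,1)≠ #(0,3)–#(0,4)= #(0,3)–+(1,3)≠ #(0,4)–+(0,5)≠ #(0,4)–#(1,4)= +(0,5)–+(1,5)=  → 3/6 unlike.
Row 1: #(1,0)–#(1,1)= #(1,0)–+(2,0)≠ #(1,1)–#(1,2)= #(1,1)–#(2,1)= #(1,2)–+(1,3)≠ #(1,2)–+(2,2)≠ +(1,3)–#(1,4)≠ +(1,3)–+(2,3)= #(1,4)–+(1,5)≠ +(1,5)–#(1,6)≠ +(1,5)–#(2,5)≠ #(1,6)–+(2,6)≠  → 8/12 unlike.
Row 2: +(2,0)–#(2,1)≠ +(2,0)–#(3,0)≠ #(2,1)–+(2,2)≠ +(2,2)–+(2,3)= #(2,5)–+(2,6)≠ #(2,5)–#(3,5)= +(2,6)–#(3,6)≠  → 5/7 unlike.
Row 3: #(3,0)–+(4,0)≠ #(3,4)–#(3,5)= #(3,5)–#(3,6)= #(3,5)–+(4,5)≠  → 2/4 unlike.
Row 4: +(4,0)–+(4,1)= +(4,1)–#(4,2)≠ #(4,2)–+(4,3)≠  → 2/3 unlike.
Total adjacent occupied pairs: 32; unlike-type pairs: 20.
20/32 reduces to 5/8.

5/8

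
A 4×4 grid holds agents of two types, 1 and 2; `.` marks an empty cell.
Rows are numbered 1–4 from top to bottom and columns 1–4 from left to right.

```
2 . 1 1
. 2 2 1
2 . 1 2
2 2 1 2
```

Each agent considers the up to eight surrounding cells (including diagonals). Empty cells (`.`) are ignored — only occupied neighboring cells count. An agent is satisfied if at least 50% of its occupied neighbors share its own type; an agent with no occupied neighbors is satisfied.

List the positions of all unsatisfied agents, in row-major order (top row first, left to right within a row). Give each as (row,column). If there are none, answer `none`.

Row 1: (1,1)2 1/1 satisfied · (1,3)1 2/4 satisfied · (1,4)1 2/3 satisfied
Row 2: (2,2)2 3/5 satisfied · (2,3)2 2/6 not · (2,4)1 3/5 satisfied
Row 3: (3,1)2 3/3 satisfied · (3,3)1 2/7 not · (3,4)2 2/5 not
Row 4: (4,1)2 2/2 satisfied · (4,2)2 2/4 satisfied · (4,3)1 1/4 not · (4,4)2 1/3 not

(2,3), (3,3), (3,4), (4,3), (4,4)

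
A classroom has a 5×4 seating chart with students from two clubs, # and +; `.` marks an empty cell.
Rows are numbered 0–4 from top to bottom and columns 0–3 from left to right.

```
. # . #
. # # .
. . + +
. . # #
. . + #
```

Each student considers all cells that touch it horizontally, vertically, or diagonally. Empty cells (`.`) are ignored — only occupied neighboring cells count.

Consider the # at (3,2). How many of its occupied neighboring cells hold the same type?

Occupied neighbors of (3,2): (2,2)=+, (2,3)=+, (3,3)=#, (4,2)=+, (4,3)=#.
Same type (#): 2 of 5.

2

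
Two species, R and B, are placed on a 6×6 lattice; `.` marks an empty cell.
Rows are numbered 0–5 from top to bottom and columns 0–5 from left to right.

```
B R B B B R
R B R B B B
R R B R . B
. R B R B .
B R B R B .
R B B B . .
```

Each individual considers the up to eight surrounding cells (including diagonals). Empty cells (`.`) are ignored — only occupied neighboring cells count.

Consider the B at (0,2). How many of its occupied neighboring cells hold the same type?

Occupied neighbors of (0,2): (0,1)=R, (0,3)=B, (1,1)=B, (1,2)=R, (1,3)=B.
Same type (B): 3 of 5.

3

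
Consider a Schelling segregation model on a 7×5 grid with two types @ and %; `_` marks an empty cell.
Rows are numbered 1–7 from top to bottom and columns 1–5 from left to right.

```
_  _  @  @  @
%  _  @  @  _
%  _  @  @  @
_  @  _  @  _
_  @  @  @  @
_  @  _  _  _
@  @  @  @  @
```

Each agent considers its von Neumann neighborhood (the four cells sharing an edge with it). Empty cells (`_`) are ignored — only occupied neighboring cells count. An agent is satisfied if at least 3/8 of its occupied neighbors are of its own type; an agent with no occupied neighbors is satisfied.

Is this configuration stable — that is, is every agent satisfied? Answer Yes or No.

Yes

Row 1: (1,3)@ 2/2 ok · (1,4)@ 3/3 ok · (1,5)@ 1/1 ok
Row 2: (2,1)% 1/1 ok · (2,3)@ 3/3 ok · (2,4)@ 3/3 ok
Row 3: (3,1)% 1/1 ok · (3,3)@ 2/2 ok · (3,4)@ 4/4 ok · (3,5)@ 1/1 ok
Row 4: (4,2)@ 1/1 ok · (4,4)@ 2/2 ok
Row 5: (5,2)@ 3/3 ok · (5,3)@ 2/2 ok · (5,4)@ 3/3 ok · (5,5)@ 1/1 ok
Row 6: (6,2)@ 2/2 ok
Row 7: (7,1)@ 1/1 ok · (7,2)@ 3/3 ok · (7,3)@ 2/2 ok · (7,4)@ 2/2 ok · (7,5)@ 1/1 ok
All meet the threshold, so the configuration is stable.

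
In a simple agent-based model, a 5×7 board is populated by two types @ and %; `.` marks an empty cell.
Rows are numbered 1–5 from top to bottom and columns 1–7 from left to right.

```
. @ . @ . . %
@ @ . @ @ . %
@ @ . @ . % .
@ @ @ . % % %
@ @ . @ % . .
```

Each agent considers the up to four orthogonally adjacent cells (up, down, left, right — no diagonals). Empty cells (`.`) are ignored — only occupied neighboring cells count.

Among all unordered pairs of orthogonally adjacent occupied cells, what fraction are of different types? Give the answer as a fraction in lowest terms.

Scan each occupied cell's neighbors to the right and below so each pair is counted once.
From row 1: 0 unlike of 3 pairs (running 0/3).
From row 2: 0 unlike of 5 pairs (running 0/8).
From row 3: 0 unlike of 4 pairs (running 0/12).
From row 4: 0 unlike of 7 pairs (running 0/19).
From row 5: 1 unlike of 2 pairs (running 1/21).
Total adjacent occupied pairs: 21; unlike-type pairs: 1.
1/21 is already in lowest terms.

1/21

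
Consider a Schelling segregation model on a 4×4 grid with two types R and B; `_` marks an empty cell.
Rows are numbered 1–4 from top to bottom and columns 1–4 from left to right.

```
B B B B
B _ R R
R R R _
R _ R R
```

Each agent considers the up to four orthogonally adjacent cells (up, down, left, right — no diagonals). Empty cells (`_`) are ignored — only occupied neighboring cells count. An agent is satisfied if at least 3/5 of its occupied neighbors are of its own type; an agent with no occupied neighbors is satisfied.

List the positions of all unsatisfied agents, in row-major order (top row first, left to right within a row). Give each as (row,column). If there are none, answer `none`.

(1,4), (2,1), (2,4)

Row 1: (1,1)B 2/2 satisfied · (1,2)B 2/2 satisfied · (1,3)B 2/3 satisfied · (1,4)B 1/2 not
Row 2: (2,1)B 1/2 not · (2,3)R 2/3 satisfied · (2,4)R 1/2 not
Row 3: (3,1)R 2/3 satisfied · (3,2)R 2/2 satisfied · (3,3)R 3/3 satisfied
Row 4: (4,1)R 1/1 satisfied · (4,3)R 2/2 satisfied · (4,4)R 1/1 satisfied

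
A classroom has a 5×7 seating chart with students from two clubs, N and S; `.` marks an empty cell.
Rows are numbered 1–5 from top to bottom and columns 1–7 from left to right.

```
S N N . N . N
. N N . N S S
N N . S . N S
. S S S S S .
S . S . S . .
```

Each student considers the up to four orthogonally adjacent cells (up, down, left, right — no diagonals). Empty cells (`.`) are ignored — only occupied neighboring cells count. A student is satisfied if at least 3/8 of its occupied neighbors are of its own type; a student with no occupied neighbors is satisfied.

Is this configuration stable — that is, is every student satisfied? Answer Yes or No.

(1,1)S 0/1 not
(1,2)N 2/3 satisfied
(1,3)N 2/2 satisfied
(1,5)N 1/1 satisfied
(1,7)N 0/1 not
(2,2)N 3/3 satisfied
(2,3)N 2/2 satisfied
(2,5)N 1/2 satisfied
(2,6)S 1/3 not
(2,7)S 2/3 satisfied
(3,1)N 1/1 satisfied
(3,2)N 2/3 satisfied
(3,4)S 1/1 satisfied
(3,6)N 0/3 not
(3,7)S 1/2 satisfied
(4,2)S 1/2 satisfied
(4,3)S 3/3 satisfied
(4,4)S 3/3 satisfied
(4,5)S 3/3 satisfied
(4,6)S 1/2 satisfied
(5,1)S 0/0 satisfied
(5,3)S 1/1 satisfied
(5,5)S 1/1 satisfied
For instance (1,1) has only 0/1 same-type neighbors, below 3/8.

No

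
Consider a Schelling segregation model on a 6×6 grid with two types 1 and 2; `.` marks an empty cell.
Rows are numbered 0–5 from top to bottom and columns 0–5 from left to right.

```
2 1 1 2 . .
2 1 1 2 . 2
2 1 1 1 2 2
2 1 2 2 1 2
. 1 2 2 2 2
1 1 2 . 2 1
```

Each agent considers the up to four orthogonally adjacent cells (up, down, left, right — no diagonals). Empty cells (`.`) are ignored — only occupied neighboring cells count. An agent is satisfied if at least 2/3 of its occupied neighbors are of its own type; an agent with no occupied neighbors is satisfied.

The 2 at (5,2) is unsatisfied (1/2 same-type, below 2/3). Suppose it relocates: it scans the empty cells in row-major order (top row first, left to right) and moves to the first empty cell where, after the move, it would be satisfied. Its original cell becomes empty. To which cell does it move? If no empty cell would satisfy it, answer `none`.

(0,4)

Vacating (5,2). Empty cells in order:
  (0,4): 1/1 same-type → satisfied — stop here.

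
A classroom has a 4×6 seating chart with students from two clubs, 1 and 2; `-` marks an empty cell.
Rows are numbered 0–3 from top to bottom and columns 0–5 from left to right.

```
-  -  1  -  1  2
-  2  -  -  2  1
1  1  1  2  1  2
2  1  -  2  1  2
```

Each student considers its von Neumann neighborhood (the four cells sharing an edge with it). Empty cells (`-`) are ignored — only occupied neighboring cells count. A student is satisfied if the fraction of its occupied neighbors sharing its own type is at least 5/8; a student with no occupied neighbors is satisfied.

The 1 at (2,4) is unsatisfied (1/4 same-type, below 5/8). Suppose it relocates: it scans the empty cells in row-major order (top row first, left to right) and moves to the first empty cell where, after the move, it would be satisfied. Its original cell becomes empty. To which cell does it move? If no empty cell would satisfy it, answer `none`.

(0,0)

Vacating (2,4). Empty cells in order:
  (0,0): 0/0 same-type → satisfied — stop here.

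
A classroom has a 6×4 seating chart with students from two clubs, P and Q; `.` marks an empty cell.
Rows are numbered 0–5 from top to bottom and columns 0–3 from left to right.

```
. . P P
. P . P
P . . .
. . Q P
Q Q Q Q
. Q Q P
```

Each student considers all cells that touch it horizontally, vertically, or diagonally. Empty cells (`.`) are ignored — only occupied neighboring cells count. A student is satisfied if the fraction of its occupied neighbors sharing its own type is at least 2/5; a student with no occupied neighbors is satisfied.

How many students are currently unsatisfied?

Row 0: (0,2)P 3/3 satisfied · (0,3)P 2/2 satisfied
Row 1: (1,1)P 2/2 satisfied · (1,3)P 2/2 satisfied
Row 2: (2,0)P 1/1 satisfied
Row 3: (3,2)Q 3/4 satisfied · (3,3)P 0/3 not
Row 4: (4,0)Q 2/2 satisfied · (4,1)Q 5/5 satisfied · (4,2)Q 5/7 satisfied · (4,3)Q 3/5 satisfied
Row 5: (5,1)Q 4/4 satisfied · (5,2)Q 4/5 satisfied · (5,3)P 0/3 not
Unsatisfied: (3,3), (5,3) — 2 in total.

2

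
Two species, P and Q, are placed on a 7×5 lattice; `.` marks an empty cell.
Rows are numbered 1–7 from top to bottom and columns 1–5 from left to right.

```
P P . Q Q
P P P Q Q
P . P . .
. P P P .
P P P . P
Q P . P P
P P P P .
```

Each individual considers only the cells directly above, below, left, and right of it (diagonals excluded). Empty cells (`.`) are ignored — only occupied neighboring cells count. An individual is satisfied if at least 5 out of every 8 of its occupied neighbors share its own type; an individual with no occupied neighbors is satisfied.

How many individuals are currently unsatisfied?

3

(1,1)P 2/2 satisfied
(1,2)P 2/2 satisfied
(1,4)Q 2/2 satisfied
(1,5)Q 2/2 satisfied
(2,1)P 3/3 satisfied
(2,2)P 3/3 satisfied
(2,3)P 2/3 satisfied
(2,4)Q 2/3 satisfied
(2,5)Q 2/2 satisfied
(3,1)P 1/1 satisfied
(3,3)P 2/2 satisfied
(4,2)P 2/2 satisfied
(4,3)P 4/4 satisfied
(4,4)P 1/1 satisfied
(5,1)P 1/2 not
(5,2)P 4/4 satisfied
(5,3)P 2/2 satisfied
(5,5)P 1/1 satisfied
(6,1)Q 0/3 not
(6,2)P 2/3 satisfied
(6,4)P 2/2 satisfied
(6,5)P 2/2 satisfied
(7,1)P 1/2 not
(7,2)P 3/3 satisfied
(7,3)P 2/2 satisfied
(7,4)P 2/2 satisfied
Unsatisfied: (5,1), (6,1), (7,1) — 3 in total.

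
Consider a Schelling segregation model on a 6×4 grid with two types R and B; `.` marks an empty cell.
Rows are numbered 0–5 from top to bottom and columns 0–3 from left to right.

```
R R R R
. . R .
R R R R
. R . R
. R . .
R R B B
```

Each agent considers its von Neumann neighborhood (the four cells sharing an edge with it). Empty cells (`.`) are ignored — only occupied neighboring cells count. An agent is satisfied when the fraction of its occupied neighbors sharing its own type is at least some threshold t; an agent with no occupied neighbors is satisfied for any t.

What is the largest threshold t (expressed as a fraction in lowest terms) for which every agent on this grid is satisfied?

1/2

Row 0: (0,0)R 1/1 · (0,1)R 2/2 · (0,2)R 3/3 · (0,3)R 1/1
Row 1: (1,2)R 2/2
Row 2: (2,0)R 1/1 · (2,1)R 3/3 · (2,2)R 3/3 · (2,3)R 2/2
Row 3: (3,1)R 2/2 · (3,3)R 1/1
Row 4: (4,1)R 2/2
Row 5: (5,0)R 1/1 · (5,1)R 2/3 · (5,2)B 1/2 · (5,3)B 1/1
The smallest same-type fraction is 1/2 at (5,2), which reduces to 1/2. Any threshold above that leaves this agent unsatisfied.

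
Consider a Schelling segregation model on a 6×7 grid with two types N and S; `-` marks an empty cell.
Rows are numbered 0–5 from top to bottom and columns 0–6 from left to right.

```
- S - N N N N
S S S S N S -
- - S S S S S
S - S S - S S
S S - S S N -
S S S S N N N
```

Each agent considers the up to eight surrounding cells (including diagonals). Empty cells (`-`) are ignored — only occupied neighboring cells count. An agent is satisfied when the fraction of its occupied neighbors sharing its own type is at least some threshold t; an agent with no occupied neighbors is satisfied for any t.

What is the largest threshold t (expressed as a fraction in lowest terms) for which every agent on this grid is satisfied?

Row 0: (0,1)S 3/3 · (0,3)N 2/4 · (0,4)N 3/5 · (0,5)N 3/4 · (0,6)N 1/2
Row 1: (1,0)S 2/2 · (1,1)S 4/4 · (1,2)S 5/6 · (1,3)S 4/7 · (1,4)N 3/8 · (1,5)S 3/7
Row 2: (2,2)S 6/6 · (2,3)S 6/7 · (2,4)S 6/7 · (2,5)S 5/6 · (2,6)S 4/4
Row 3: (3,0)S 2/2 · (3,2)S 5/5 · (3,3)S 6/6 · (3,5)S 5/6 · (3,6)S 3/4
Row 4: (4,0)S 4/4 · (4,1)S 6/6 · (4,3)S 5/6 · (4,4)S 4/7 · (4,5)N 3/6
Row 5: (5,0)S 3/3 · (5,1)S 4/4 · (5,2)S 4/4 · (5,3)S 3/4 · (5,4)N 2/5 · (5,5)N 3/4 · (5,6)N 2/2
The smallest same-type fraction is 3/8 at (1,4), which reduces to 3/8. Any threshold above that leaves this agent unsatisfied.

3/8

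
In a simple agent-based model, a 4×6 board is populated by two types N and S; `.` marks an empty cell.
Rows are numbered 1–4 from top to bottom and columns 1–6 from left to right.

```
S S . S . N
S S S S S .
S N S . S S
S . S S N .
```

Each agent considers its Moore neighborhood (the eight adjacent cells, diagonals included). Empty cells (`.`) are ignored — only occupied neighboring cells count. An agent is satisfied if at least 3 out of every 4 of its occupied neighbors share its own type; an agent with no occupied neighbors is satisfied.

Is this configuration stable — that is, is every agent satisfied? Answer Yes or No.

No

Row 1: (1,1)S 3/3 ok · (1,2)S 4/4 ok · (1,4)S 3/3 ok · (1,6)N 0/1 unhappy
Row 2: (2,1)S 4/5 ok · (2,2)S 6/7 ok · (2,3)S 5/6 ok · (2,4)S 5/5 ok · (2,5)S 4/5 ok
Row 3: (3,1)S 3/4 ok · (3,2)N 0/7 unhappy · (3,3)S 5/6 ok · (3,5)S 4/5 ok · (3,6)S 2/3 unhappy
Row 4: (4,1)S 1/2 unhappy · (4,3)S 2/3 unhappy · (4,4)S 3/4 ok · (4,5)N 0/3 unhappy
For instance (1,6) has only 0/1 same-type neighbors, below 3/4.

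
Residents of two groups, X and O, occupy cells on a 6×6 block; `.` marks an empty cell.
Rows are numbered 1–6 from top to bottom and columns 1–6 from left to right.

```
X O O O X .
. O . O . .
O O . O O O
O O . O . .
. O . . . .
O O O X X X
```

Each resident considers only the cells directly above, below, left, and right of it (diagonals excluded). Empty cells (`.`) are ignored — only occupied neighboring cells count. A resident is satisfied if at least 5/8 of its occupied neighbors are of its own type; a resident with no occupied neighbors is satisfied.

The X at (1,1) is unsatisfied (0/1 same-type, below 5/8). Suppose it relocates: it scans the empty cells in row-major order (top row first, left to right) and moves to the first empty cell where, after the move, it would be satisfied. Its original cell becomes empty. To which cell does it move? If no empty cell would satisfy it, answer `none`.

(1,6)

Vacating (1,1). Empty cells in order:
  (1,6): 1/1 same-type → satisfied — stop here.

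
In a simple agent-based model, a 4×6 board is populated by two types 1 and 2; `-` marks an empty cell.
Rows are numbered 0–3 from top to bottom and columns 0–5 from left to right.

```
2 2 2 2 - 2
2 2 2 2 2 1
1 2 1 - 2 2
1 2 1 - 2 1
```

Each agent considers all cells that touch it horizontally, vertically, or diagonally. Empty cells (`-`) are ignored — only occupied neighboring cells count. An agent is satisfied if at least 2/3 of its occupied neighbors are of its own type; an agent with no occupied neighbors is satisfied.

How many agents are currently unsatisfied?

10

Row 0: (0,0)2 3/3 ✓ · (0,1)2 5/5 ✓ · (0,2)2 5/5 ✓ · (0,3)2 4/4 ✓ · (0,5)2 1/2 ✗
Row 1: (1,0)2 4/5 ✓ · (1,1)2 6/8 ✓ · (1,2)2 6/7 ✓ · (1,3)2 5/6 ✓ · (1,4)2 5/6 ✓ · (1,5)1 0/4 ✗
Row 2: (2,0)1 1/5 ✗ · (2,1)2 4/8 ✗ · (2,2)1 1/6 ✗ · (2,4)2 4/6 ✓ · (2,5)2 3/5 ✗
Row 3: (3,0)1 1/3 ✗ · (3,1)2 1/5 ✗ · (3,2)1 1/3 ✗ · (3,4)2 2/3 ✓ · (3,5)1 0/3 ✗
Unsatisfied: (0,5), (1,5), (2,0), (2,1), (2,2), (2,5), (3,0), (3,1), (3,2), (3,5) — 10 in total.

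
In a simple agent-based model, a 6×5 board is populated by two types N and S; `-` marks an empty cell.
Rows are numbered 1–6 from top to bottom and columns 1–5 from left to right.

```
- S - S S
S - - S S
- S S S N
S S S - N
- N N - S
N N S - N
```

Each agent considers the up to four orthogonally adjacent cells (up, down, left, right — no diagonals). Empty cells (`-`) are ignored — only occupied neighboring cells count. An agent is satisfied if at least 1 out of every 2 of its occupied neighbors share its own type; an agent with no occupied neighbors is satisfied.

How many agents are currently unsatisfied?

(1,2)S 0/0 satisfied
(1,4)S 2/2 satisfied
(1,5)S 2/2 satisfied
(2,1)S 0/0 satisfied
(2,4)S 3/3 satisfied
(2,5)S 2/3 satisfied
(3,2)S 2/2 satisfied
(3,3)S 3/3 satisfied
(3,4)S 2/3 satisfied
(3,5)N 1/3 not
(4,1)S 1/1 satisfied
(4,2)S 3/4 satisfied
(4,3)S 2/3 satisfied
(4,5)N 1/2 satisfied
(5,2)N 2/3 satisfied
(5,3)N 1/3 not
(5,5)S 0/2 not
(6,1)N 1/1 satisfied
(6,2)N 2/3 satisfied
(6,3)S 0/2 not
(6,5)N 0/1 not
Unsatisfied: (3,5), (5,3), (5,5), (6,3), (6,5) — 5 in total.

5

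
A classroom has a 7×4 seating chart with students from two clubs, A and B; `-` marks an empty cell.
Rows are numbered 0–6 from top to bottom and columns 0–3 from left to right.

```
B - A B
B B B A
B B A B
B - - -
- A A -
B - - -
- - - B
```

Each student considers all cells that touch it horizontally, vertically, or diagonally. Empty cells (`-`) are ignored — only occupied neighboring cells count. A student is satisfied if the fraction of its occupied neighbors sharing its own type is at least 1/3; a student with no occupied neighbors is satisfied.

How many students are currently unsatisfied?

3

(0,0)B 2/2 ok
(0,2)A 1/4 unhappy
(0,3)B 1/3 ok
(1,0)B 4/4 ok
(1,1)B 5/7 ok
(1,2)B 4/7 ok
(1,3)A 2/5 ok
(2,0)B 4/4 ok
(2,1)B 5/6 ok
(2,2)A 1/5 unhappy
(2,3)B 1/3 ok
(3,0)B 2/3 ok
(4,1)A 1/3 ok
(4,2)A 1/1 ok
(5,0)B 0/1 unhappy
(6,3)B 0/0 ok
Unsatisfied: (0,2), (2,2), (5,0) — 3 in total.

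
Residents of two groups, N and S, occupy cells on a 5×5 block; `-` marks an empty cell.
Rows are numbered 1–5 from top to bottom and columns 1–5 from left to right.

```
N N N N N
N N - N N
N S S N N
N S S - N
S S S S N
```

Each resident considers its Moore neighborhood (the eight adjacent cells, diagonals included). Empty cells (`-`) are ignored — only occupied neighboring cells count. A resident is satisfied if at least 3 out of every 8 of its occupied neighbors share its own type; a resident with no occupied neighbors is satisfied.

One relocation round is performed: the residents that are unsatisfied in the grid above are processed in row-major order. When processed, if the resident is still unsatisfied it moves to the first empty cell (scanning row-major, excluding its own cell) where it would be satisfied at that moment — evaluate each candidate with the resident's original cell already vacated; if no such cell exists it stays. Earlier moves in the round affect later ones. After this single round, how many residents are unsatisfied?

0

Initially unsatisfied (in order): (4,1).
  (4,1) → (2,3).
Resulting grid:
N N N N N
N N N N N
N S S N N
- S S - N
S S S S N
All satisfied now.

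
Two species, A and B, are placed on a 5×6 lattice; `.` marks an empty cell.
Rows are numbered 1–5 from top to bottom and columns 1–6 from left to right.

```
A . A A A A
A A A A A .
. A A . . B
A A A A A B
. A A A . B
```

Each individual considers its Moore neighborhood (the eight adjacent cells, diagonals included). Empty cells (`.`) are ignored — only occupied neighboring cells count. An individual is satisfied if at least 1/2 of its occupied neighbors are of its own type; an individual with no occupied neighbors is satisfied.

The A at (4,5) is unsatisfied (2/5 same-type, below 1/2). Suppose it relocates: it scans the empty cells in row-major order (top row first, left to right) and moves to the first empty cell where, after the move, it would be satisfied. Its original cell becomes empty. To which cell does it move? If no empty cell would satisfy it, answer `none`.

(1,2)

Vacating (4,5). Empty cells in order:
  (1,2): 5/5 same-type → satisfied — stop here.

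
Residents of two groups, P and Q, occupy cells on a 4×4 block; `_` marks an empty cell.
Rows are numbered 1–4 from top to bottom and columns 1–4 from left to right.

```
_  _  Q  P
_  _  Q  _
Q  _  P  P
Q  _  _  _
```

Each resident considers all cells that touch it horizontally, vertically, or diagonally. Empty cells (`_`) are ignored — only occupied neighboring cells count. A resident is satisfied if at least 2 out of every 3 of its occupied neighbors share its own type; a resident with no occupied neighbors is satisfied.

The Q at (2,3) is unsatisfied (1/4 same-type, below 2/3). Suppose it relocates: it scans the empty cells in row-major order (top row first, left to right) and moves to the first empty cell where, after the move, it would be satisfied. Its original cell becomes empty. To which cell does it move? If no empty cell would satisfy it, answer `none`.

Vacating (2,3). Empty cells in order:
  (1,1): 0/0 same-type → satisfied — stop here.

(1,1)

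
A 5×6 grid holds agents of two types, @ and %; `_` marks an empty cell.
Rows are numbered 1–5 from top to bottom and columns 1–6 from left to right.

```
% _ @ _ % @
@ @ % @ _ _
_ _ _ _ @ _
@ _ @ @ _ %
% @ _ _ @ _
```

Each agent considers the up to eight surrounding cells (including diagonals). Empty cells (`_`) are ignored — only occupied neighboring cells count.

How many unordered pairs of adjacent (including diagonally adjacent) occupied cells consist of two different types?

11

Scan each occupied cell's neighbors to the right and below (and the two forward diagonals) so each pair is counted once.
Row 1: %(1,1)–@(2,1)≠ %(1,1)–@(2,2)≠ @(1,3)–%(2,3)≠ @(1,3)–@(2,4)= @(1,3)–@(2,2)= %(1,5)–@(1,6)≠ %(1,5)–@(2,4)≠  → 5/7 unlike.
Row 2: @(2,1)–@(2,2)= @(2,2)–%(2,3)≠ %(2,3)–@(2,4)≠ @(2,4)–@(3,5)=  → 2/4 unlike.
Row 3: @(3,5)–%(4,6)≠ @(3,5)–@(4,4)=  → 1/2 unlike.
Row 4: @(4,1)–%(5,1)≠ @(4,1)–@(5,2)= @(4,3)–@(4,4)= @(4,3)–@(5,2)= @(4,4)–@(5,5)= %(4,6)–@(5,5)≠  → 2/6 unlike.
Row 5: %(5,1)–@(5,2)≠  → 1/1 unlike.
Total adjacent occupied pairs: 20; unlike-type pairs: 11.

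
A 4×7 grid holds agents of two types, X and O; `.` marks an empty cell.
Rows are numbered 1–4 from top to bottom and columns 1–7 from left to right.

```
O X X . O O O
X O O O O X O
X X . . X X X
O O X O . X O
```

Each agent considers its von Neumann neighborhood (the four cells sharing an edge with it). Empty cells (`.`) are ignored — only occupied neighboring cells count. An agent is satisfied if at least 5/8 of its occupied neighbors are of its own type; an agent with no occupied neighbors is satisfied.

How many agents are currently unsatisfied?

(1,1)O 0/2 ✗
(1,2)X 1/3 ✗
(1,3)X 1/2 ✗
(1,5)O 2/2 ✓
(1,6)O 2/3 ✓
(1,7)O 2/2 ✓
(2,1)X 1/3 ✗
(2,2)O 1/4 ✗
(2,3)O 2/3 ✓
(2,4)O 2/2 ✓
(2,5)O 2/4 ✗
(2,6)X 1/4 ✗
(2,7)O 1/3 ✗
(3,1)X 2/3 ✓
(3,2)X 1/3 ✗
(3,5)X 1/2 ✗
(3,6)X 4/4 ✓
(3,7)X 1/3 ✗
(4,1)O 1/2 ✗
(4,2)O 1/3 ✗
(4,3)X 0/2 ✗
(4,4)O 0/1 ✗
(4,6)X 1/2 ✗
(4,7)O 0/2 ✗
Unsatisfied: (1,1), (1,2), (1,3), (2,1), (2,2), (2,5), (2,6), (2,7), (3,2), (3,5), (3,7), (4,1), (4,2), (4,3), (4,4), (4,6), (4,7) — 17 in total.

17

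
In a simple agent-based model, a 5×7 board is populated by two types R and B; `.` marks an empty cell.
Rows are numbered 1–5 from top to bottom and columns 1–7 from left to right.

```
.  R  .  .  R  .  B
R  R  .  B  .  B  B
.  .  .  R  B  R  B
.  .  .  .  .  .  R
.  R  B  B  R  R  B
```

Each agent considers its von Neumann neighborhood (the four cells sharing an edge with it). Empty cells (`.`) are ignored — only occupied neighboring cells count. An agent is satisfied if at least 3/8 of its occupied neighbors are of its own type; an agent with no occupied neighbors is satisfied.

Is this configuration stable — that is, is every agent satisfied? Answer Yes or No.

(1,2)R 1/1 ok
(1,5)R 0/0 ok
(1,7)B 1/1 ok
(2,1)R 1/1 ok
(2,2)R 2/2 ok
(2,4)B 0/1 unhappy
(2,6)B 1/2 ok
(2,7)B 3/3 ok
(3,4)R 0/2 unhappy
(3,5)B 0/2 unhappy
(3,6)R 0/3 unhappy
(3,7)B 1/3 unhappy
(4,7)R 0/2 unhappy
(5,2)R 0/1 unhappy
(5,3)B 1/2 ok
(5,4)B 1/2 ok
(5,5)R 1/2 ok
(5,6)R 1/2 ok
(5,7)B 0/2 unhappy
For instance (2,4) has only 0/1 same-type neighbors, below 3/8.

No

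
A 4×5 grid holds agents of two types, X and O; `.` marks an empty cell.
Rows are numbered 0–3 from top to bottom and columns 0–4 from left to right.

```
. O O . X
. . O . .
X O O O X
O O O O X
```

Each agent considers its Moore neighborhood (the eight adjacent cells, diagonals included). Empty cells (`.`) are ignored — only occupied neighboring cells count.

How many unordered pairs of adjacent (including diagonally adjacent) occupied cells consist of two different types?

Scan each occupied cell's neighbors to the right and below (and the two forward diagonals) so each pair is counted once.
Row 0: O(0,1)–O(0,2)= O(0,1)–O(1,2)= O(0,2)–O(1,2)=  → 0/3 unlike.
Row 1: O(1,2)–O(2,2)= O(1,2)–O(2,3)= O(1,2)–O(2,1)=  → 0/3 unlike.
Row 2: X(2,0)–O(2,1)≠ X(2,0)–O(3,0)≠ X(2,0)–O(3,1)≠ O(2,1)–O(2,2)= O(2,1)–O(3,1)= O(2,1)–O(3,2)= O(2,1)–O(3,0)= O(2,2)–O(2,3)= O(2,2)–O(3,2)= O(2,2)–O(3,3)= O(2,2)–O(3,1)= O(2,3)–X(2,4)≠ O(2,3)–O(3,3)= O(2,3)–X(3,4)≠ O(2,3)–O(3,2)= X(2,4)–X(3,4)= X(2,4)–O(3,3)≠  → 6/17 unlike.
Row 3: O(3,0)–O(3,1)= O(3,1)–O(3,2)= O(3,2)–O(3,3)= O(3,3)–X(3,4)≠  → 1/4 unlike.
Total adjacent occupied pairs: 27; unlike-type pairs: 7.

7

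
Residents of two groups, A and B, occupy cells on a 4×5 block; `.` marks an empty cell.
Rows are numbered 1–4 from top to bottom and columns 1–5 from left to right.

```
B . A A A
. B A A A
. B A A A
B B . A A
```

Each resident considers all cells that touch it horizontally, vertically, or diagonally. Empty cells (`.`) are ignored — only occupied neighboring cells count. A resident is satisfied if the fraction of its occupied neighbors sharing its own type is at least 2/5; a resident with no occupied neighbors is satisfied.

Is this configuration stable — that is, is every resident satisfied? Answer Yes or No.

Row 1: (1,1)B 1/1 satisfied · (1,3)A 3/4 satisfied · (1,4)A 5/5 satisfied · (1,5)A 3/3 satisfied
Row 2: (2,2)B 2/5 satisfied · (2,3)A 5/7 satisfied · (2,4)A 8/8 satisfied · (2,5)A 5/5 satisfied
Row 3: (3,2)B 3/5 satisfied · (3,3)A 4/7 satisfied · (3,4)A 7/7 satisfied · (3,5)A 5/5 satisfied
Row 4: (4,1)B 2/2 satisfied · (4,2)B 2/3 satisfied · (4,4)A 4/4 satisfied · (4,5)A 3/3 satisfied
All meet the threshold, so the configuration is stable.

Yes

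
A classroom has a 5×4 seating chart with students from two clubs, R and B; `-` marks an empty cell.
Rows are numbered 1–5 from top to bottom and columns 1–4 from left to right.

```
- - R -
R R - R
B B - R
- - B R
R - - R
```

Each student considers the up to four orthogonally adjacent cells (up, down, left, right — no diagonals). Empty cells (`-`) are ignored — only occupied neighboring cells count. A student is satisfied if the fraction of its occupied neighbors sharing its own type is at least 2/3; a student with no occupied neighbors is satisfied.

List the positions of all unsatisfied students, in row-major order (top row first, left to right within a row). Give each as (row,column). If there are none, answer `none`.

(1,3)R 0/0 satisfied
(2,1)R 1/2 not
(2,2)R 1/2 not
(2,4)R 1/1 satisfied
(3,1)B 1/2 not
(3,2)B 1/2 not
(3,4)R 2/2 satisfied
(4,3)B 0/1 not
(4,4)R 2/3 satisfied
(5,1)R 0/0 satisfied
(5,4)R 1/1 satisfied

(2,1), (2,2), (3,1), (3,2), (4,3)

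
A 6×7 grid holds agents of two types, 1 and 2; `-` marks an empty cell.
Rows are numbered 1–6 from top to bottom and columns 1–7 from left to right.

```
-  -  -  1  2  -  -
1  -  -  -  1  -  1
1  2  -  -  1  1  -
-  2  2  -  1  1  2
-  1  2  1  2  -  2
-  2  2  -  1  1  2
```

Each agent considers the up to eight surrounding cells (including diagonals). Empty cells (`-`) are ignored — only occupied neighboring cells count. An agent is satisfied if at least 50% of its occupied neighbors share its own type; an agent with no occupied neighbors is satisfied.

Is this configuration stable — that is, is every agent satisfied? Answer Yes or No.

No

Row 1: (1,4)1 1/2 ok · (1,5)2 0/2 unhappy
Row 2: (2,1)1 1/2 ok · (2,5)1 3/4 ok · (2,7)1 1/1 ok
Row 3: (3,1)1 1/3 unhappy · (3,2)2 2/4 ok · (3,5)1 4/4 ok · (3,6)1 5/6 ok
Row 4: (4,2)2 3/5 ok · (4,3)2 3/5 ok · (4,5)1 4/5 ok · (4,6)1 3/6 ok · (4,7)2 1/3 unhappy
Row 5: (5,2)1 0/5 unhappy · (5,3)2 4/6 ok · (5,4)1 2/6 unhappy · (5,5)2 0/5 unhappy · (5,7)2 2/4 ok
Row 6: (6,2)2 2/3 ok · (6,3)2 2/4 ok · (6,5)1 2/3 ok · (6,6)1 1/4 unhappy · (6,7)2 1/2 ok
For instance (1,5) has only 0/2 same-type neighbors, below 1/2.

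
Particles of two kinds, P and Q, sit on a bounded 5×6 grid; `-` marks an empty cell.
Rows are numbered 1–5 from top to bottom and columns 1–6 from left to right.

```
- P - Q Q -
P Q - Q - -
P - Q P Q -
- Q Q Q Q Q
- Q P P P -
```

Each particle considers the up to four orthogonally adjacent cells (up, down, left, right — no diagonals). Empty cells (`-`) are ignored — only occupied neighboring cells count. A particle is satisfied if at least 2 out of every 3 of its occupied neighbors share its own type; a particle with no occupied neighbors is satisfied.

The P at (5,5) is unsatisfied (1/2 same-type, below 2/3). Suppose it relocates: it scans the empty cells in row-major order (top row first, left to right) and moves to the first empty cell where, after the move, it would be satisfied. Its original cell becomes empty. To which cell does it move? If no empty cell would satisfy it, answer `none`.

Vacating (5,5). Empty cells in order:
  (1,1): 2/2 same-type → satisfied — stop here.

(1,1)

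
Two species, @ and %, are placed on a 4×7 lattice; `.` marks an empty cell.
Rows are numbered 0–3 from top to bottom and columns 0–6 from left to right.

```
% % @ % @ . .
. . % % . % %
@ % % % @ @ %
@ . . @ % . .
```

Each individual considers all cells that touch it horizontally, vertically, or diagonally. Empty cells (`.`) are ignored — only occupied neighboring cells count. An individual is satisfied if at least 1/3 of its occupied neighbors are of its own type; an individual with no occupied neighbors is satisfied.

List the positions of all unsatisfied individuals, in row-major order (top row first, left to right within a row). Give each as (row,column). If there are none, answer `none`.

(0,0)% 1/1 ok
(0,1)% 2/3 ok
(0,2)@ 0/4 unhappy
(0,3)% 2/4 ok
(0,4)@ 0/3 unhappy
(1,2)% 6/7 ok
(1,3)% 4/7 ok
(1,5)% 2/5 ok
(1,6)% 2/3 ok
(2,0)@ 1/2 ok
(2,1)% 2/4 ok
(2,2)% 4/5 ok
(2,3)% 4/6 ok
(2,4)@ 2/6 ok
(2,5)@ 1/5 unhappy
(2,6)% 2/3 ok
(3,0)@ 1/2 ok
(3,3)@ 1/4 unhappy
(3,4)% 1/4 unhappy

(0,2), (0,4), (2,5), (3,3), (3,4)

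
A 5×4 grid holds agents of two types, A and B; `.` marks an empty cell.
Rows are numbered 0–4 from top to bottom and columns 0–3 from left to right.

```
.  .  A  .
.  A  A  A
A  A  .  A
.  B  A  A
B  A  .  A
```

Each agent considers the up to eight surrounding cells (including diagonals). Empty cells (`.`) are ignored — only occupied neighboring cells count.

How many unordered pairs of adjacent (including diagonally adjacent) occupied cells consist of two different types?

5

Scan each occupied cell's neighbors to the right and below (and the two forward diagonals) so each pair is counted once.
Row 0: A(0,2)–A(1,2)= A(0,2)–A(1,3)= A(0,2)–A(1,1)=  → 0/3 unlike.
Row 1: A(1,1)–A(1,2)= A(1,1)–A(2,1)= A(1,1)–A(2,0)= A(1,2)–A(1,3)= A(1,2)–A(2,3)= A(1,2)–A(2,1)= A(1,3)–A(2,3)=  → 0/7 unlike.
Row 2: A(2,0)–A(2,1)= A(2,0)–B(3,1)≠ A(2,1)–B(3,1)≠ A(2,1)–A(3,2)= A(2,3)–A(3,3)= A(2,3)–A(3,2)=  → 2/6 unlike.
Row 3: B(3,1)–A(3,2)≠ B(3,1)–A(4,1)≠ B(3,1)–B(4,0)= A(3,2)–A(3,3)= A(3,2)–A(4,3)= A(3,2)–A(4,1)= A(3,3)–A(4,3)=  → 2/7 unlike.
Row 4: B(4,0)–A(4,1)≠  → 1/1 unlike.
Total adjacent occupied pairs: 24; unlike-type pairs: 5.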